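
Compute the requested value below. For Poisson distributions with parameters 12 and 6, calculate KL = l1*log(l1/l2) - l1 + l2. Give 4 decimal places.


KL divergence for Poisson:
KL = l1*log(l1/l2) - l1 + l2.
l1 = 12, l2 = 6.
log(12/6) = 0.693147.
l1*log(l1/l2) = 12 * 0.693147 = 8.317766.
KL = 8.317766 - 12 + 6 = 2.3178

2.3178


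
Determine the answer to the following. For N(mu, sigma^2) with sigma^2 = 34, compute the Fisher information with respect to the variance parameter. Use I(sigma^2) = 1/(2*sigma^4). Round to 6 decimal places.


Fisher information for variance: I(sigma^2) = 1/(2*sigma^4).
sigma^2 = 34, so sigma^4 = 1156.
I = 1/(2*1156) = 1/2312 = 0.000433

0.000433


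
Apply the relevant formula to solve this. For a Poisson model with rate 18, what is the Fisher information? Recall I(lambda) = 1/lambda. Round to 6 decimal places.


Fisher information for Poisson: I(lambda) = 1/lambda.
lambda = 18.
I(lambda) = 1/18 = 0.055556

0.055556


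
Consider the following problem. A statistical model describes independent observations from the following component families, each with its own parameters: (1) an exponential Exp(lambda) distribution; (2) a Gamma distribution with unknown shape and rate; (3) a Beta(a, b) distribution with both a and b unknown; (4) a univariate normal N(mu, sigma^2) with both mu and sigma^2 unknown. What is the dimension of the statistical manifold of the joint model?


The dimension of a statistical manifold equals the number of free
(independent) real parameters of the model. For a product of independent
blocks the parameter counts add.
- exponential (lambda): 1.
- Gamma (shape, rate): 2.
- Beta (a, b): 2.
- normal (mu, sigma^2): 2.
Total = 1 + 2 + 2 + 2 = 7.
Dimension = 7

7


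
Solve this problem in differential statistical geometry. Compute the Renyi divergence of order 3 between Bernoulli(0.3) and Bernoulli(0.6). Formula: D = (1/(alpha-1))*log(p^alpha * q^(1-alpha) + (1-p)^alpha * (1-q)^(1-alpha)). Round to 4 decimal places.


Renyi divergence of order alpha between Bernoulli distributions:
D = (1/(alpha-1))*log(p^alpha * q^(1-alpha) + (1-p)^alpha * (1-q)^(1-alpha)).
alpha = 3, p = 0.3, q = 0.6.
p^alpha * q^(1-alpha) = 0.3^3 * 0.6^-2 = 0.075.
(1-p)^alpha * (1-q)^(1-alpha) = 0.7^3 * 0.4^-2 = 2.14375.
sum = 0.075 + 2.14375 = 2.21875.
D = (1/2)*log(2.21875) = 0.3985

0.3985


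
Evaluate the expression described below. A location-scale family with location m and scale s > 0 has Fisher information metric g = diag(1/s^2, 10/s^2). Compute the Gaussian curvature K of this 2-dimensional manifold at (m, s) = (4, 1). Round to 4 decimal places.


The metric has the form g = (A dm^2 + B ds^2)/s^2 with A = 1, B = 10.
Substitute u = sqrt(A/B)*m: g = B*(du^2 + ds^2)/s^2, i.e. B times the
Poincare upper half-plane metric, which has constant Gaussian curvature -1.
Scaling a 2D metric by a constant c divides the Gaussian curvature by c,
so K = -1/B = -1/(10) = -0.1000 everywhere (the point (m, s) = (4, 1) is irrelevant:
the curvature is constant).
The requested Gaussian curvature is K = -0.1000.

-0.1000


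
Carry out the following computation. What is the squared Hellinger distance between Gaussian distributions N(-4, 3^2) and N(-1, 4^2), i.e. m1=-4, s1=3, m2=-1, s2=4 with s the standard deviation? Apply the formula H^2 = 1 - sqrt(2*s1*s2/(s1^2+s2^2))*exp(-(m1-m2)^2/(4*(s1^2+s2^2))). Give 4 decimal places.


Squared Hellinger distance for Gaussians:
H^2 = 1 - sqrt(2*s1*s2/(s1^2+s2^2)) * exp(-(m1-m2)^2/(4*(s1^2+s2^2))).
s1^2 = 9, s2^2 = 16, s1^2+s2^2 = 25.
sqrt(2*3*4/(25)) = 0.979796.
(m1-m2)^2 = (-3)^2 = 9.
exp(-9/(4*25)) = exp(-0.09) = 0.913931.
H^2 = 1 - 0.979796*0.913931 = 0.1045

0.1045


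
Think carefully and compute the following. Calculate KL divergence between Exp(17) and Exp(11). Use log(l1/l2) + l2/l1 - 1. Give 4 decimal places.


KL divergence for exponential family:
KL = log(l1/l2) + l2/l1 - 1.
log(17/11) = 0.435318.
11/17 = 0.647059.
KL = 0.435318 + 0.647059 - 1 = 0.0824

0.0824


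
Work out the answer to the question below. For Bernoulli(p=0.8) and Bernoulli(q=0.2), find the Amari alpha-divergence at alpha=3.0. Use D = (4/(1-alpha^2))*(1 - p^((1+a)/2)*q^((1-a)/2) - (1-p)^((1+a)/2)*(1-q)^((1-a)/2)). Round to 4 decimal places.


Amari alpha-divergence:
D = (4/(1-alpha^2))*(1 - p^((1+a)/2)*q^((1-a)/2) - (1-p)^((1+a)/2)*(1-q)^((1-a)/2)).
alpha = 3.0, p = 0.8, q = 0.2.
e1 = (1+alpha)/2 = 2.0, e2 = (1-alpha)/2 = -1.0.
t1 = p^e1 * q^e2 = 0.8^2.0 * 0.2^-1.0 = 3.2.
t2 = (1-p)^e1 * (1-q)^e2 = 0.2^2.0 * 0.8^-1.0 = 0.05.
4/(1-alpha^2) = -0.5.
D = -0.5*(1 - 3.2 - 0.05) = 1.1250

1.1250


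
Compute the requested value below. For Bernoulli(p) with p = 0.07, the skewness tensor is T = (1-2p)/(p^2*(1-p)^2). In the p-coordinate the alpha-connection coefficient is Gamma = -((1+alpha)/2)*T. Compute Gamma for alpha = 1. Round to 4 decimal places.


Skewness (Amari-Chentsov) tensor: T = (1-2p)/(p^2*(1-p)^2).
p = 0.07, 1-2p = 0.86, p^2 = 0.0049, (1-p)^2 = 0.8649.
T = 0.86/(0.0049 * 0.8649) = 202.92543.
In the p-coordinate, Gamma^(alpha) = Gamma^(0) - (alpha/2)*T with Gamma^(0) = (1/2)*g'(p) = -T/2,
so Gamma^(alpha) = -((1+alpha)/2)*T.
alpha = 1, -(1+alpha)/2 = -1.0.
Gamma = -1.0 * 202.92543 = -202.9254

-202.9254


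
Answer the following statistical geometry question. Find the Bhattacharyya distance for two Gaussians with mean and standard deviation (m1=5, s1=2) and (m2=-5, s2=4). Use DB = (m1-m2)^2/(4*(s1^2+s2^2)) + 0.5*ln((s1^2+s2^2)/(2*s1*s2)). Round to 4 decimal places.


Bhattacharyya distance between two Gaussians:
DB = (m1-m2)^2/(4*(s1^2+s2^2)) + (1/2)*ln((s1^2+s2^2)/(2*s1*s2)).
(m1-m2)^2 = (10)^2 = 100.
s1^2+s2^2 = 4 + 16 = 20.
term1 = 100/80 = 1.25.
term2 = 0.5*ln(20/16.0) = 0.111572.
DB = 1.25 + 0.111572 = 1.3616

1.3616


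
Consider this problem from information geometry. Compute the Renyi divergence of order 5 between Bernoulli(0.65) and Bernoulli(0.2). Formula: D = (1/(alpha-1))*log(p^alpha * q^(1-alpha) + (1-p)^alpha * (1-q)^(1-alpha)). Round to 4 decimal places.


Renyi divergence of order alpha between Bernoulli distributions:
D = (1/(alpha-1))*log(p^alpha * q^(1-alpha) + (1-p)^alpha * (1-q)^(1-alpha)).
alpha = 5, p = 0.65, q = 0.2.
p^alpha * q^(1-alpha) = 0.65^5 * 0.2^-4 = 72.518164.
(1-p)^alpha * (1-q)^(1-alpha) = 0.35^5 * 0.8^-4 = 0.012823.
sum = 72.518164 + 0.012823 = 72.530987.
D = (1/4)*log(72.530987) = 1.0710

1.0710


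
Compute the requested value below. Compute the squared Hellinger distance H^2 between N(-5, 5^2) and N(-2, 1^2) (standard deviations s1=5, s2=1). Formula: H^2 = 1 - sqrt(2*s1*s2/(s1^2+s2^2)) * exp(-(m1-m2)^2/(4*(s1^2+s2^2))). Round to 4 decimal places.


Squared Hellinger distance for Gaussians:
H^2 = 1 - sqrt(2*s1*s2/(s1^2+s2^2)) * exp(-(m1-m2)^2/(4*(s1^2+s2^2))).
s1^2 = 25, s2^2 = 1, s1^2+s2^2 = 26.
sqrt(2*5*1/(26)) = 0.620174.
(m1-m2)^2 = (-3)^2 = 9.
exp(-9/(4*26)) = exp(-0.086538) = 0.9171.
H^2 = 1 - 0.620174*0.9171 = 0.4312

0.4312


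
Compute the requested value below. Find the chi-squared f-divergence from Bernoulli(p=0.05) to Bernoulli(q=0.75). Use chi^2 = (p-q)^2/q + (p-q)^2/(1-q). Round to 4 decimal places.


Chi-squared divergence between Bernoulli distributions:
chi^2 = (p-q)^2/q + (p-q)^2/(1-q).
p = 0.05, q = 0.75, p-q = -0.7.
(p-q)^2 = 0.49.
term1 = 0.49/0.75 = 0.653333.
term2 = 0.49/0.25 = 1.96.
chi^2 = 0.653333 + 1.96 = 2.6133

2.6133


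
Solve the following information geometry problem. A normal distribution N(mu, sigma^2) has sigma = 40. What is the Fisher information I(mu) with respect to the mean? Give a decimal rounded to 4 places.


The Fisher information for the mean of a normal distribution is I(mu) = 1/sigma^2.
sigma = 40, so sigma^2 = 1600.
I(mu) = 1/1600 = 0.0006

0.0006


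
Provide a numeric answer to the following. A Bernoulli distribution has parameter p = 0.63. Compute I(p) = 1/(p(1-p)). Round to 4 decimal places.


For Bernoulli(p), Fisher information is I(p) = 1/(p*(1-p)).
p = 0.63, 1-p = 0.37.
p*(1-p) = 0.2331.
I(p) = 1/0.2331 = 4.2900

4.2900


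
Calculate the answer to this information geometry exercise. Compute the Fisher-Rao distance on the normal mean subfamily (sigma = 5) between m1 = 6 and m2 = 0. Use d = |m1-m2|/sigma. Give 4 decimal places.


On the fixed-variance normal subfamily, geodesic distance = |m1-m2|/sigma.
|6 - 0| = 6.
sigma = 5.
d = 6/5 = 1.2000

1.2000


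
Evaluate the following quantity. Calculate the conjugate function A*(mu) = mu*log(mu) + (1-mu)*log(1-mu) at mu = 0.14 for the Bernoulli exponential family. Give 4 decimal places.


Legendre transform for Bernoulli:
A*(mu) = mu*log(mu) + (1-mu)*log(1-mu).
mu = 0.14, 1-mu = 0.86.
mu*log(mu) = 0.14*log(0.14) = -0.275256.
(1-mu)*log(1-mu) = 0.86*log(0.86) = -0.129708.
A* = -0.275256 + -0.129708 = -0.4050

-0.4050


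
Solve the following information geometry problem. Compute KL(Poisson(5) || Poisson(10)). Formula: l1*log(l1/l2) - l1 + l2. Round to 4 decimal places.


KL divergence for Poisson:
KL = l1*log(l1/l2) - l1 + l2.
l1 = 5, l2 = 10.
log(5/10) = -0.693147.
l1*log(l1/l2) = 5 * -0.693147 = -3.465736.
KL = -3.465736 - 5 + 10 = 1.5343

1.5343


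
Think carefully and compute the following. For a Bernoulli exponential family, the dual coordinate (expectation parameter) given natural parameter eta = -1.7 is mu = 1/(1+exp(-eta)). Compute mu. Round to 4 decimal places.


Dual coordinate (expectation parameter) for Bernoulli:
mu = 1/(1+exp(-eta)).
eta = -1.7.
exp(-eta) = exp(1.7) = 5.473947.
mu = 1/(1+5.473947) = 0.1545

0.1545


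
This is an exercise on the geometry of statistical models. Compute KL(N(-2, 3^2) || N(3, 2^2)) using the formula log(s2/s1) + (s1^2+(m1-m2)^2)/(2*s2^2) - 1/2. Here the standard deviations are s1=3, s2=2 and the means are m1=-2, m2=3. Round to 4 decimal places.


KL divergence between normal distributions:
KL = log(s2/s1) + (s1^2 + (m1-m2)^2)/(2*s2^2) - 1/2.
log(2/3) = -0.405465.
(3^2 + (-2-3)^2)/(2*2^2) = (9 + 25)/8 = 4.25.
KL = -0.405465 + 4.25 - 0.5 = 3.3445

3.3445


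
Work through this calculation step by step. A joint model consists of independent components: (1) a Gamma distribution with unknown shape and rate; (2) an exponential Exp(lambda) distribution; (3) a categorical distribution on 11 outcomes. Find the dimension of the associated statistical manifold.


The dimension of a statistical manifold equals the number of free
(independent) real parameters of the model. For a product of independent
blocks the parameter counts add.
- Gamma (shape, rate): 2.
- exponential (lambda): 1.
- categorical on 11 outcomes (probabilities sum to 1): 11-1 = 10.
Total = 2 + 1 + 10 = 13.
Dimension = 13

13


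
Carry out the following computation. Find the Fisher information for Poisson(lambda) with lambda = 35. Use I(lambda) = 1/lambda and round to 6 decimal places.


Fisher information for Poisson: I(lambda) = 1/lambda.
lambda = 35.
I(lambda) = 1/35 = 0.028571

0.028571


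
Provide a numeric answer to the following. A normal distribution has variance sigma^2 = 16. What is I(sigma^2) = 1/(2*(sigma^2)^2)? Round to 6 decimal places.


Fisher information for variance: I(sigma^2) = 1/(2*sigma^4).
sigma^2 = 16, so sigma^4 = 256.
I = 1/(2*256) = 1/512 = 0.001953

0.001953


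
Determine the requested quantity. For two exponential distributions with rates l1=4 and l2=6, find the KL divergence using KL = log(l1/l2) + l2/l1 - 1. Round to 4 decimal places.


KL divergence for exponential family:
KL = log(l1/l2) + l2/l1 - 1.
log(4/6) = -0.405465.
6/4 = 1.5.
KL = -0.405465 + 1.5 - 1 = 0.0945

0.0945


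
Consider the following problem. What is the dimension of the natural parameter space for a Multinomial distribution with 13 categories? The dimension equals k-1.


Exponential family dimension calculation:
For Multinomial with k=13 categories, dim = k-1 = 12.

12


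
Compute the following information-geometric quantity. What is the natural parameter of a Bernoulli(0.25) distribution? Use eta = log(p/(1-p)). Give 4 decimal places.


Natural parameter for Bernoulli: eta = log(p/(1-p)).
p = 0.25, 1-p = 0.75.
p/(1-p) = 0.333333.
eta = log(0.333333) = -1.0986

-1.0986


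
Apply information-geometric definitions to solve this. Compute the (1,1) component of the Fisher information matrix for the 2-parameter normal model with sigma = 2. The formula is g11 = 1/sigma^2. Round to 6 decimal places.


For the 2-parameter normal family, the Fisher metric has:
  g11 = 1/sigma^2, g22 = 2/sigma^2.
sigma = 2, sigma^2 = 4.
g11 = 0.250000

0.250000


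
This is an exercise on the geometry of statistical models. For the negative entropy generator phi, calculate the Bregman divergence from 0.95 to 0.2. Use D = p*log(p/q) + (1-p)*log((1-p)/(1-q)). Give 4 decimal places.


Bregman divergence with negative entropy generator:
D = p*log(p/q) + (1-p)*log((1-p)/(1-q)).
p = 0.95, q = 0.2.
p*log(p/q) = 0.95*log(0.95/0.2) = 1.480237.
(1-p)*log((1-p)/(1-q)) = 0.05*log(0.05/0.8) = -0.138629.
D = 1.480237 + -0.138629 = 1.3416

1.3416


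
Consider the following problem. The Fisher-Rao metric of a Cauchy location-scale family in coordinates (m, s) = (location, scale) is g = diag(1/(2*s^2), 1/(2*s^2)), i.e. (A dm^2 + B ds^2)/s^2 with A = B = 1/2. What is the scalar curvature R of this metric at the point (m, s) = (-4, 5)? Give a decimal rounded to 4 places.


The metric has the form g = (A dm^2 + B ds^2)/s^2 with A = 1/2, B = 1/2.
Substitute u = sqrt(A/B)*m: g = B*(du^2 + ds^2)/s^2, i.e. B times the
Poincare upper half-plane metric, which has constant Gaussian curvature -1.
Scaling a 2D metric by a constant c divides the Gaussian curvature by c,
so K = -1/B = -1/(1/2) = -2.0000 everywhere (the point (m, s) = (-4, 5) is irrelevant:
the curvature is constant).
Scalar curvature in dimension 2: R = 2K = -2/(1/2) = -4.0000.

-4.0000


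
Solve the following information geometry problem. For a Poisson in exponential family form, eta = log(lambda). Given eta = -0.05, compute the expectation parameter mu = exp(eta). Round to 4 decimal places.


Expectation parameter for Poisson exponential family:
mu = exp(eta).
eta = -0.05.
mu = exp(-0.05) = 0.9512

0.9512


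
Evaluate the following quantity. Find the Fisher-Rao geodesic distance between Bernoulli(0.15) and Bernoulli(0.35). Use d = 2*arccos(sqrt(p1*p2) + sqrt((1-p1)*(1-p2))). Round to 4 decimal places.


Geodesic distance on Bernoulli manifold:
d(p1,p2) = 2*arccos(sqrt(p1*p2) + sqrt((1-p1)*(1-p2))).
sqrt(p1*p2) = sqrt(0.15*0.35) = 0.229129.
sqrt((1-p1)*(1-p2)) = sqrt(0.85*0.65) = 0.743303.
arg = 0.229129 + 0.743303 = 0.972432.
d = 2*arccos(0.972432) = 0.4707

0.4707


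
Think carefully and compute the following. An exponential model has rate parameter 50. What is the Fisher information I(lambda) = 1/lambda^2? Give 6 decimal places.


Fisher information for exponential: I(lambda) = 1/lambda^2.
lambda = 50, lambda^2 = 2500.
I = 1/2500 = 0.000400

0.000400


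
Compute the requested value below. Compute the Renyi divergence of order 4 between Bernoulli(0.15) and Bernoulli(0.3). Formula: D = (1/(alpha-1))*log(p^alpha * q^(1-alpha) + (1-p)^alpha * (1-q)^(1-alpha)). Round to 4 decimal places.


Renyi divergence of order alpha between Bernoulli distributions:
D = (1/(alpha-1))*log(p^alpha * q^(1-alpha) + (1-p)^alpha * (1-q)^(1-alpha)).
alpha = 4, p = 0.15, q = 0.3.
p^alpha * q^(1-alpha) = 0.15^4 * 0.3^-3 = 0.01875.
(1-p)^alpha * (1-q)^(1-alpha) = 0.85^4 * 0.7^-3 = 1.521884.
sum = 0.01875 + 1.521884 = 1.540634.
D = (1/3)*log(1.540634) = 0.1441

0.1441


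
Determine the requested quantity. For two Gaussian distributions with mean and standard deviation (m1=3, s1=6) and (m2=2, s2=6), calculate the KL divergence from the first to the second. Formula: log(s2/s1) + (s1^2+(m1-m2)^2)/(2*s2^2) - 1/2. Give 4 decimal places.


KL divergence between normal distributions:
KL = log(s2/s1) + (s1^2 + (m1-m2)^2)/(2*s2^2) - 1/2.
log(6/6) = 0.0.
(6^2 + (3-2)^2)/(2*6^2) = (36 + 1)/72 = 0.513889.
KL = 0.0 + 0.513889 - 0.5 = 0.0139

0.0139


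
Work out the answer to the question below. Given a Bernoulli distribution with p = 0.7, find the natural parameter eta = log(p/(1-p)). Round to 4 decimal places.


Natural parameter for Bernoulli: eta = log(p/(1-p)).
p = 0.7, 1-p = 0.3.
p/(1-p) = 2.333333.
eta = log(2.333333) = 0.8473

0.8473


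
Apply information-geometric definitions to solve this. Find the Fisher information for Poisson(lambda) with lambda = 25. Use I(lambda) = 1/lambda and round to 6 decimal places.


Fisher information for Poisson: I(lambda) = 1/lambda.
lambda = 25.
I(lambda) = 1/25 = 0.040000

0.040000


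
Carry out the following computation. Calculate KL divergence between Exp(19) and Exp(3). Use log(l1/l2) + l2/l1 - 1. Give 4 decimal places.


KL divergence for exponential family:
KL = log(l1/l2) + l2/l1 - 1.
log(19/3) = 1.845827.
3/19 = 0.157895.
KL = 1.845827 + 0.157895 - 1 = 1.0037

1.0037


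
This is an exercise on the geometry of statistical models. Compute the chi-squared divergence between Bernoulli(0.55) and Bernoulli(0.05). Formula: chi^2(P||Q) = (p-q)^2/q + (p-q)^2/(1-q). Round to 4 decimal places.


Chi-squared divergence between Bernoulli distributions:
chi^2 = (p-q)^2/q + (p-q)^2/(1-q).
p = 0.55, q = 0.05, p-q = 0.5.
(p-q)^2 = 0.25.
term1 = 0.25/0.05 = 5.0.
term2 = 0.25/0.95 = 0.263158.
chi^2 = 5.0 + 0.263158 = 5.2632

5.2632


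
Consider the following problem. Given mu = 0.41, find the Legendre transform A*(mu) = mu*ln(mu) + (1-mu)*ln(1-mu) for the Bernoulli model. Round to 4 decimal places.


Legendre transform for Bernoulli:
A*(mu) = mu*log(mu) + (1-mu)*log(1-mu).
mu = 0.41, 1-mu = 0.59.
mu*log(mu) = 0.41*log(0.41) = -0.365555.
(1-mu)*log(1-mu) = 0.59*log(0.59) = -0.311303.
A* = -0.365555 + -0.311303 = -0.6769

-0.6769


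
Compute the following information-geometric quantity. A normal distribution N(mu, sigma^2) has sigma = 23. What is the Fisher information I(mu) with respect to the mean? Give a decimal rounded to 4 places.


The Fisher information for the mean of a normal distribution is I(mu) = 1/sigma^2.
sigma = 23, so sigma^2 = 529.
I(mu) = 1/529 = 0.0019

0.0019


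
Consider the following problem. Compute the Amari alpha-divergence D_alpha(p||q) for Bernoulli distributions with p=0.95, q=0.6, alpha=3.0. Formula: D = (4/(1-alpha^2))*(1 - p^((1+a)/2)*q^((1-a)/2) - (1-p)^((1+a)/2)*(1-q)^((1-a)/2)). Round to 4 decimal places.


Amari alpha-divergence:
D = (4/(1-alpha^2))*(1 - p^((1+a)/2)*q^((1-a)/2) - (1-p)^((1+a)/2)*(1-q)^((1-a)/2)).
alpha = 3.0, p = 0.95, q = 0.6.
e1 = (1+alpha)/2 = 2.0, e2 = (1-alpha)/2 = -1.0.
t1 = p^e1 * q^e2 = 0.95^2.0 * 0.6^-1.0 = 1.504167.
t2 = (1-p)^e1 * (1-q)^e2 = 0.05^2.0 * 0.4^-1.0 = 0.00625.
4/(1-alpha^2) = -0.5.
D = -0.5*(1 - 1.504167 - 0.00625) = 0.2552

0.2552


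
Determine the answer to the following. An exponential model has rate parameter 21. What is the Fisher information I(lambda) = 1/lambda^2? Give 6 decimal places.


Fisher information for exponential: I(lambda) = 1/lambda^2.
lambda = 21, lambda^2 = 441.
I = 1/441 = 0.002268

0.002268


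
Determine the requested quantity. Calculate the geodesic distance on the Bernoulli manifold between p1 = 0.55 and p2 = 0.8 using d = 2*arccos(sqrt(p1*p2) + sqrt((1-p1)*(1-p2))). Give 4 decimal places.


Geodesic distance on Bernoulli manifold:
d(p1,p2) = 2*arccos(sqrt(p1*p2) + sqrt((1-p1)*(1-p2))).
sqrt(p1*p2) = sqrt(0.55*0.8) = 0.663325.
sqrt((1-p1)*(1-p2)) = sqrt(0.45*0.2) = 0.3.
arg = 0.663325 + 0.3 = 0.963325.
d = 2*arccos(0.963325) = 0.5433

0.5433


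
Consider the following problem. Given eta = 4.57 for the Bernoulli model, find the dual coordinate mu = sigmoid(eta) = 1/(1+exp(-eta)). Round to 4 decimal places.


Dual coordinate (expectation parameter) for Bernoulli:
mu = 1/(1+exp(-eta)).
eta = 4.57.
exp(-eta) = exp(-4.57) = 0.010358.
mu = 1/(1+0.010358) = 0.9897

0.9897


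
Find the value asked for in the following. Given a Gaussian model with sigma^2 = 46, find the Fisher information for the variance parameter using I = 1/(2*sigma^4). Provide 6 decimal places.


Fisher information for variance: I(sigma^2) = 1/(2*sigma^4).
sigma^2 = 46, so sigma^4 = 2116.
I = 1/(2*2116) = 1/4232 = 0.000236

0.000236


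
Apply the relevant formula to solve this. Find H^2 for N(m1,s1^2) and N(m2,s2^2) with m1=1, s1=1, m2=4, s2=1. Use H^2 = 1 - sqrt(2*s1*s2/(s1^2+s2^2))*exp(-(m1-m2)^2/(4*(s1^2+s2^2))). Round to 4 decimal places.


Squared Hellinger distance for Gaussians:
H^2 = 1 - sqrt(2*s1*s2/(s1^2+s2^2)) * exp(-(m1-m2)^2/(4*(s1^2+s2^2))).
s1^2 = 1, s2^2 = 1, s1^2+s2^2 = 2.
sqrt(2*1*1/(2)) = 1.0.
(m1-m2)^2 = (-3)^2 = 9.
exp(-9/(4*2)) = exp(-1.125) = 0.324652.
H^2 = 1 - 1.0*0.324652 = 0.6753

0.6753


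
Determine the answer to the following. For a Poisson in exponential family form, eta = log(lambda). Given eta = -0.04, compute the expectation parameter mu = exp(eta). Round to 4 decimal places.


Expectation parameter for Poisson exponential family:
mu = exp(eta).
eta = -0.04.
mu = exp(-0.04) = 0.9608

0.9608


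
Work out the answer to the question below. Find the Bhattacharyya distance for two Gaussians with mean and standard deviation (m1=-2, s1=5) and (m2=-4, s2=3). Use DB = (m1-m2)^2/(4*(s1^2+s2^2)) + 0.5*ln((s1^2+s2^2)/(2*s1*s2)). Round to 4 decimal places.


Bhattacharyya distance between two Gaussians:
DB = (m1-m2)^2/(4*(s1^2+s2^2)) + (1/2)*ln((s1^2+s2^2)/(2*s1*s2)).
(m1-m2)^2 = (2)^2 = 4.
s1^2+s2^2 = 25 + 9 = 34.
term1 = 4/136 = 0.029412.
term2 = 0.5*ln(34/30.0) = 0.062582.
DB = 0.029412 + 0.062582 = 0.0920

0.0920


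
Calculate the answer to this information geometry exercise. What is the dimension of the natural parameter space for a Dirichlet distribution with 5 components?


Exponential family dimension calculation:
Dirichlet with 5 components has 5 natural parameters.

5


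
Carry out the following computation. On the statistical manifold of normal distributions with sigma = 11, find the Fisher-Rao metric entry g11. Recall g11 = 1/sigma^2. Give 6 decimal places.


For the 2-parameter normal family, the Fisher metric has:
  g11 = 1/sigma^2, g22 = 2/sigma^2.
sigma = 11, sigma^2 = 121.
g11 = 0.008264

0.008264


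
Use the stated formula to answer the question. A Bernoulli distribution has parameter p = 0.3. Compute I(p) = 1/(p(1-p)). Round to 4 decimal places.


For Bernoulli(p), Fisher information is I(p) = 1/(p*(1-p)).
p = 0.3, 1-p = 0.7.
p*(1-p) = 0.21.
I(p) = 1/0.21 = 4.7619

4.7619


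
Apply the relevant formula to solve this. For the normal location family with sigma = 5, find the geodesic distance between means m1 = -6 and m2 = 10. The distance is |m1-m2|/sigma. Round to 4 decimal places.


On the fixed-variance normal subfamily, geodesic distance = |m1-m2|/sigma.
|-6 - 10| = 16.
sigma = 5.
d = 16/5 = 3.2000

3.2000


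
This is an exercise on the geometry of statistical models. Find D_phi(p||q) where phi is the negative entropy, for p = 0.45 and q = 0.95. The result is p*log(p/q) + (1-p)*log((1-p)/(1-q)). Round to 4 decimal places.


Bregman divergence with negative entropy generator:
D = p*log(p/q) + (1-p)*log((1-p)/(1-q)).
p = 0.45, q = 0.95.
p*log(p/q) = 0.45*log(0.45/0.95) = -0.336246.
(1-p)*log((1-p)/(1-q)) = 0.55*log(0.55/0.05) = 1.318842.
D = -0.336246 + 1.318842 = 0.9826

0.9826


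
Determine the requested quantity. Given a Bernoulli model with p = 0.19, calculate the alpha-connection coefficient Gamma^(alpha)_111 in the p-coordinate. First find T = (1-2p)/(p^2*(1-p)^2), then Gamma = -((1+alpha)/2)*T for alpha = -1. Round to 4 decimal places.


Skewness (Amari-Chentsov) tensor: T = (1-2p)/(p^2*(1-p)^2).
p = 0.19, 1-2p = 0.62, p^2 = 0.0361, (1-p)^2 = 0.6561.
T = 0.62/(0.0361 * 0.6561) = 26.176673.
In the p-coordinate, Gamma^(alpha) = Gamma^(0) - (alpha/2)*T with Gamma^(0) = (1/2)*g'(p) = -T/2,
so Gamma^(alpha) = -((1+alpha)/2)*T.
alpha = -1, -(1+alpha)/2 = 0.0.
Gamma = 0.0 * 26.176673 = 0.0000

0.0000


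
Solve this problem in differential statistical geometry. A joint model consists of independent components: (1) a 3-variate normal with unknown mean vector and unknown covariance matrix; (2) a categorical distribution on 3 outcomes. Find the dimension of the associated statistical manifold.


The dimension of a statistical manifold equals the number of free
(independent) real parameters of the model. For a product of independent
blocks the parameter counts add.
- 3-variate normal: 3 (mean) + 3*4/2 = 6 (symmetric covariance) = 9.
- categorical on 3 outcomes (probabilities sum to 1): 3-1 = 2.
Total = 9 + 2 = 11.
Dimension = 11

11


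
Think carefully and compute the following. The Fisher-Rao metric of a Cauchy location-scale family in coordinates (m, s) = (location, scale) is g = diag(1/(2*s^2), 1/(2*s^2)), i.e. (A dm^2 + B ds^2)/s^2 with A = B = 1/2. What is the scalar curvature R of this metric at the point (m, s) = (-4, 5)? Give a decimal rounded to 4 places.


The metric has the form g = (A dm^2 + B ds^2)/s^2 with A = 1/2, B = 1/2.
Substitute u = sqrt(A/B)*m: g = B*(du^2 + ds^2)/s^2, i.e. B times the
Poincare upper half-plane metric, which has constant Gaussian curvature -1.
Scaling a 2D metric by a constant c divides the Gaussian curvature by c,
so K = -1/B = -1/(1/2) = -2.0000 everywhere (the point (m, s) = (-4, 5) is irrelevant:
the curvature is constant).
Scalar curvature in dimension 2: R = 2K = -2/(1/2) = -4.0000.

-4.0000


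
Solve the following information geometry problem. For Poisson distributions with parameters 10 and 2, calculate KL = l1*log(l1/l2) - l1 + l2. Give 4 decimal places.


KL divergence for Poisson:
KL = l1*log(l1/l2) - l1 + l2.
l1 = 10, l2 = 2.
log(10/2) = 1.609438.
l1*log(l1/l2) = 10 * 1.609438 = 16.094379.
KL = 16.094379 - 10 + 2 = 8.0944

8.0944


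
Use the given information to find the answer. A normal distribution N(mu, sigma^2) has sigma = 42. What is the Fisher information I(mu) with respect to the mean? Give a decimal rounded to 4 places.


The Fisher information for the mean of a normal distribution is I(mu) = 1/sigma^2.
sigma = 42, so sigma^2 = 1764.
I(mu) = 1/1764 = 0.0006

0.0006


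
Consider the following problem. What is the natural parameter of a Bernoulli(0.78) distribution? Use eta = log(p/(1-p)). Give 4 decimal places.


Natural parameter for Bernoulli: eta = log(p/(1-p)).
p = 0.78, 1-p = 0.22.
p/(1-p) = 3.545455.
eta = log(3.545455) = 1.2657

1.2657


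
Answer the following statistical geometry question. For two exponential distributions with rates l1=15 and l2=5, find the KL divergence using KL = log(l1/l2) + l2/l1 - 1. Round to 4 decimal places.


KL divergence for exponential family:
KL = log(l1/l2) + l2/l1 - 1.
log(15/5) = 1.098612.
5/15 = 0.333333.
KL = 1.098612 + 0.333333 - 1 = 0.4319

0.4319


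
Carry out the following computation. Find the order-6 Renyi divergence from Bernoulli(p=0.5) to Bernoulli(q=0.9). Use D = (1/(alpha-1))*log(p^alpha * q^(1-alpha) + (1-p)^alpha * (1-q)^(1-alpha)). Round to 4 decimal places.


Renyi divergence of order alpha between Bernoulli distributions:
D = (1/(alpha-1))*log(p^alpha * q^(1-alpha) + (1-p)^alpha * (1-q)^(1-alpha)).
alpha = 6, p = 0.5, q = 0.9.
p^alpha * q^(1-alpha) = 0.5^6 * 0.9^-5 = 0.026461.
(1-p)^alpha * (1-q)^(1-alpha) = 0.5^6 * 0.1^-5 = 1562.5.
sum = 0.026461 + 1562.5 = 1562.526461.
D = (1/5)*log(1562.526461) = 1.4708

1.4708


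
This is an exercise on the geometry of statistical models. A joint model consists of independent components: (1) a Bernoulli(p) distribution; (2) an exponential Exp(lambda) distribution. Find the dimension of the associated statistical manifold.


The dimension of a statistical manifold equals the number of free
(independent) real parameters of the model. For a product of independent
blocks the parameter counts add.
- Bernoulli (p): 1.
- exponential (lambda): 1.
Total = 1 + 1 = 2.
Dimension = 2

2


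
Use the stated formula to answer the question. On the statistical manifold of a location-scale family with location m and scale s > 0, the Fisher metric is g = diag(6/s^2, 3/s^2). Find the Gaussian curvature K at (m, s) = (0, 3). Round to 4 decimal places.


The metric has the form g = (A dm^2 + B ds^2)/s^2 with A = 6, B = 3.
Substitute u = sqrt(A/B)*m: g = B*(du^2 + ds^2)/s^2, i.e. B times the
Poincare upper half-plane metric, which has constant Gaussian curvature -1.
Scaling a 2D metric by a constant c divides the Gaussian curvature by c,
so K = -1/B = -1/(3) = -0.3333 everywhere (the point (m, s) = (0, 3) is irrelevant:
the curvature is constant).
The requested Gaussian curvature is K = -0.3333.

-0.3333


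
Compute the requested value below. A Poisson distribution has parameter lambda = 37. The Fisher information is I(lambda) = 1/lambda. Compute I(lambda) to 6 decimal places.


Fisher information for Poisson: I(lambda) = 1/lambda.
lambda = 37.
I(lambda) = 1/37 = 0.027027

0.027027


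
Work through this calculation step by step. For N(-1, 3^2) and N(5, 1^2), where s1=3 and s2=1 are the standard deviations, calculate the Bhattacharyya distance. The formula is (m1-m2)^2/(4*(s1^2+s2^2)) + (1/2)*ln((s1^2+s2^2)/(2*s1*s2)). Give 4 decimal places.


Bhattacharyya distance between two Gaussians:
DB = (m1-m2)^2/(4*(s1^2+s2^2)) + (1/2)*ln((s1^2+s2^2)/(2*s1*s2)).
(m1-m2)^2 = (-6)^2 = 36.
s1^2+s2^2 = 9 + 1 = 10.
term1 = 36/40 = 0.9.
term2 = 0.5*ln(10/6.0) = 0.255413.
DB = 0.9 + 0.255413 = 1.1554

1.1554


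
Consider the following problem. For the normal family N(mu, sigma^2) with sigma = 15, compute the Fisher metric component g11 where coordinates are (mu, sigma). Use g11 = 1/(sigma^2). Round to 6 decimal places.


For the 2-parameter normal family, the Fisher metric has:
  g11 = 1/sigma^2, g22 = 2/sigma^2.
sigma = 15, sigma^2 = 225.
g11 = 0.004444

0.004444


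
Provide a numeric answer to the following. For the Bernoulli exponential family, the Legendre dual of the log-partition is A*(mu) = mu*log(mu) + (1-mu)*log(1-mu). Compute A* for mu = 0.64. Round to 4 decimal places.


Legendre transform for Bernoulli:
A*(mu) = mu*log(mu) + (1-mu)*log(1-mu).
mu = 0.64, 1-mu = 0.36.
mu*log(mu) = 0.64*log(0.64) = -0.285624.
(1-mu)*log(1-mu) = 0.36*log(0.36) = -0.367794.
A* = -0.285624 + -0.367794 = -0.6534

-0.6534


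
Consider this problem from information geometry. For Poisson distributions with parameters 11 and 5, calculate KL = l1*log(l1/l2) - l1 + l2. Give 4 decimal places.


KL divergence for Poisson:
KL = l1*log(l1/l2) - l1 + l2.
l1 = 11, l2 = 5.
log(11/5) = 0.788457.
l1*log(l1/l2) = 11 * 0.788457 = 8.673031.
KL = 8.673031 - 11 + 5 = 2.6730

2.6730


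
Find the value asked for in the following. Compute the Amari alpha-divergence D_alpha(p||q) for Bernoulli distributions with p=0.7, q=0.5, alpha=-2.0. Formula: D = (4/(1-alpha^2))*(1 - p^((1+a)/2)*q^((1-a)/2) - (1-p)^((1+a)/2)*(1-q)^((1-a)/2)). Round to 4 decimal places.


Amari alpha-divergence:
D = (4/(1-alpha^2))*(1 - p^((1+a)/2)*q^((1-a)/2) - (1-p)^((1+a)/2)*(1-q)^((1-a)/2)).
alpha = -2.0, p = 0.7, q = 0.5.
e1 = (1+alpha)/2 = -0.5, e2 = (1-alpha)/2 = 1.5.
t1 = p^e1 * q^e2 = 0.7^-0.5 * 0.5^1.5 = 0.422577.
t2 = (1-p)^e1 * (1-q)^e2 = 0.3^-0.5 * 0.5^1.5 = 0.645497.
4/(1-alpha^2) = -1.333333.
D = -1.333333*(1 - 0.422577 - 0.645497) = 0.0908

0.0908


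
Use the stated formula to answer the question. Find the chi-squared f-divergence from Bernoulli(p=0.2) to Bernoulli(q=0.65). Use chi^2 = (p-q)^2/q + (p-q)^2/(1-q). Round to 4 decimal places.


Chi-squared divergence between Bernoulli distributions:
chi^2 = (p-q)^2/q + (p-q)^2/(1-q).
p = 0.2, q = 0.65, p-q = -0.45.
(p-q)^2 = 0.2025.
term1 = 0.2025/0.65 = 0.311538.
term2 = 0.2025/0.35 = 0.578571.
chi^2 = 0.311538 + 0.578571 = 0.8901

0.8901


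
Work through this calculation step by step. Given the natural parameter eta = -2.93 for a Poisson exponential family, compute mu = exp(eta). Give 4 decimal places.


Expectation parameter for Poisson exponential family:
mu = exp(eta).
eta = -2.93.
mu = exp(-2.93) = 0.0534

0.0534


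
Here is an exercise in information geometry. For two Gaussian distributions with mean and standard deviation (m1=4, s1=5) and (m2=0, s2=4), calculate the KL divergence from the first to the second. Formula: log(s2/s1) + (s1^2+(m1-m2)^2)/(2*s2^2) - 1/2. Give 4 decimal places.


KL divergence between normal distributions:
KL = log(s2/s1) + (s1^2 + (m1-m2)^2)/(2*s2^2) - 1/2.
log(4/5) = -0.223144.
(5^2 + (4-0)^2)/(2*4^2) = (25 + 16)/32 = 1.28125.
KL = -0.223144 + 1.28125 - 0.5 = 0.5581

0.5581


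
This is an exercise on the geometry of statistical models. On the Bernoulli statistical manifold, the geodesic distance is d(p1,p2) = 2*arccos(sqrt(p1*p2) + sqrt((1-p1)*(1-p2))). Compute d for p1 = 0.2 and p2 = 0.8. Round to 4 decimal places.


Geodesic distance on Bernoulli manifold:
d(p1,p2) = 2*arccos(sqrt(p1*p2) + sqrt((1-p1)*(1-p2))).
sqrt(p1*p2) = sqrt(0.2*0.8) = 0.4.
sqrt((1-p1)*(1-p2)) = sqrt(0.8*0.2) = 0.4.
arg = 0.4 + 0.4 = 0.8.
d = 2*arccos(0.8) = 1.2870

1.2870


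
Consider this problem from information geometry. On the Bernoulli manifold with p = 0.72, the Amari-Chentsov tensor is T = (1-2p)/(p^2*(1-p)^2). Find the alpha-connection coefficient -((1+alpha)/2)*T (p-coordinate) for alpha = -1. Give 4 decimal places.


Skewness (Amari-Chentsov) tensor: T = (1-2p)/(p^2*(1-p)^2).
p = 0.72, 1-2p = -0.44, p^2 = 0.5184, (1-p)^2 = 0.0784.
T = -0.44/(0.5184 * 0.0784) = -10.82609.
In the p-coordinate, Gamma^(alpha) = Gamma^(0) - (alpha/2)*T with Gamma^(0) = (1/2)*g'(p) = -T/2,
so Gamma^(alpha) = -((1+alpha)/2)*T.
alpha = -1, -(1+alpha)/2 = 0.0.
Gamma = 0.0 * -10.82609 = 0.0000

0.0000


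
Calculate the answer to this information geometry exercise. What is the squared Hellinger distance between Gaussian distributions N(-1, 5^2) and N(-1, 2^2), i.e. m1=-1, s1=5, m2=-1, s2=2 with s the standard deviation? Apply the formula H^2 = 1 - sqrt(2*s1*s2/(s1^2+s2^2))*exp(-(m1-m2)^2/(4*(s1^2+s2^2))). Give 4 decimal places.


Squared Hellinger distance for Gaussians:
H^2 = 1 - sqrt(2*s1*s2/(s1^2+s2^2)) * exp(-(m1-m2)^2/(4*(s1^2+s2^2))).
s1^2 = 25, s2^2 = 4, s1^2+s2^2 = 29.
sqrt(2*5*2/(29)) = 0.830455.
(m1-m2)^2 = (0)^2 = 0.
exp(-0/(4*29)) = exp(0.0) = 1.0.
H^2 = 1 - 0.830455*1.0 = 0.1695

0.1695


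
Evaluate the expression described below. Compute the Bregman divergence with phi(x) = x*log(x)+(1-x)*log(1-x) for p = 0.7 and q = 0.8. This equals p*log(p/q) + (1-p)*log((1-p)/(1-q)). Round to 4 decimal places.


Bregman divergence with negative entropy generator:
D = p*log(p/q) + (1-p)*log((1-p)/(1-q)).
p = 0.7, q = 0.8.
p*log(p/q) = 0.7*log(0.7/0.8) = -0.093472.
(1-p)*log((1-p)/(1-q)) = 0.3*log(0.3/0.2) = 0.12164.
D = -0.093472 + 0.12164 = 0.0282

0.0282


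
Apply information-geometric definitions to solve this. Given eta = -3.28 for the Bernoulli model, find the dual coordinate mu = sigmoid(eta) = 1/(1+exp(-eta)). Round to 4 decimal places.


Dual coordinate (expectation parameter) for Bernoulli:
mu = 1/(1+exp(-eta)).
eta = -3.28.
exp(-eta) = exp(3.28) = 26.575773.
mu = 1/(1+26.575773) = 0.0363

0.0363


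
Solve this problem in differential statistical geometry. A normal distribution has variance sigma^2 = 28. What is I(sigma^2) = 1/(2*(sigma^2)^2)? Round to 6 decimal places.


Fisher information for variance: I(sigma^2) = 1/(2*sigma^4).
sigma^2 = 28, so sigma^4 = 784.
I = 1/(2*784) = 1/1568 = 0.000638

0.000638


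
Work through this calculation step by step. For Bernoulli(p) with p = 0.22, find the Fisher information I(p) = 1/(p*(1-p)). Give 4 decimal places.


For Bernoulli(p), Fisher information is I(p) = 1/(p*(1-p)).
p = 0.22, 1-p = 0.78.
p*(1-p) = 0.1716.
I(p) = 1/0.1716 = 5.8275

5.8275


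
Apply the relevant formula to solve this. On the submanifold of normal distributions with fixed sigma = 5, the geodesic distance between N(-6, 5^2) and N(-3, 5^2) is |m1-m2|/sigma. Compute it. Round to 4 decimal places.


On the fixed-variance normal subfamily, geodesic distance = |m1-m2|/sigma.
|-6 - -3| = 3.
sigma = 5.
d = 3/5 = 0.6000

0.6000


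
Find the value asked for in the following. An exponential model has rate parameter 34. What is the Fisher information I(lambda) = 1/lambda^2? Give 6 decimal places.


Fisher information for exponential: I(lambda) = 1/lambda^2.
lambda = 34, lambda^2 = 1156.
I = 1/1156 = 0.000865

0.000865


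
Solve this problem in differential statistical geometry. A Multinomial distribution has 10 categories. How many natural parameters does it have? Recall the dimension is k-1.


Exponential family dimension calculation:
For Multinomial with k=10 categories, dim = k-1 = 9.

9


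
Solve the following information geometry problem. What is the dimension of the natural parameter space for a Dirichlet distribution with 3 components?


Exponential family dimension calculation:
Dirichlet with 3 components has 3 natural parameters.

3


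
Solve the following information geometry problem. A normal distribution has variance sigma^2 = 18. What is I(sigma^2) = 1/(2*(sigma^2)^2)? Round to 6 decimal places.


Fisher information for variance: I(sigma^2) = 1/(2*sigma^4).
sigma^2 = 18, so sigma^4 = 324.
I = 1/(2*324) = 1/648 = 0.001543

0.001543


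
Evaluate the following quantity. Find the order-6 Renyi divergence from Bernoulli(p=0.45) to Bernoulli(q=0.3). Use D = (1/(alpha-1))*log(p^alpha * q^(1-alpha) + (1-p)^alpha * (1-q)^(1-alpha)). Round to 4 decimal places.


Renyi divergence of order alpha between Bernoulli distributions:
D = (1/(alpha-1))*log(p^alpha * q^(1-alpha) + (1-p)^alpha * (1-q)^(1-alpha)).
alpha = 6, p = 0.45, q = 0.3.
p^alpha * q^(1-alpha) = 0.45^6 * 0.3^-5 = 3.417188.
(1-p)^alpha * (1-q)^(1-alpha) = 0.55^6 * 0.7^-5 = 0.164697.
sum = 3.417188 + 0.164697 = 3.581885.
D = (1/5)*log(3.581885) = 0.2552

0.2552


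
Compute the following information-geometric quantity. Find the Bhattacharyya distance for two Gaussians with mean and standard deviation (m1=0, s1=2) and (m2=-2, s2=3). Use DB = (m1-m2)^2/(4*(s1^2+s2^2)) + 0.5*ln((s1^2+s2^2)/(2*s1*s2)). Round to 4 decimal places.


Bhattacharyya distance between two Gaussians:
DB = (m1-m2)^2/(4*(s1^2+s2^2)) + (1/2)*ln((s1^2+s2^2)/(2*s1*s2)).
(m1-m2)^2 = (2)^2 = 4.
s1^2+s2^2 = 4 + 9 = 13.
term1 = 4/52 = 0.076923.
term2 = 0.5*ln(13/12.0) = 0.040021.
DB = 0.076923 + 0.040021 = 0.1169

0.1169


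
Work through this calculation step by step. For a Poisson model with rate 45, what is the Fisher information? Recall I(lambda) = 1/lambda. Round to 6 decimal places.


Fisher information for Poisson: I(lambda) = 1/lambda.
lambda = 45.
I(lambda) = 1/45 = 0.022222

0.022222


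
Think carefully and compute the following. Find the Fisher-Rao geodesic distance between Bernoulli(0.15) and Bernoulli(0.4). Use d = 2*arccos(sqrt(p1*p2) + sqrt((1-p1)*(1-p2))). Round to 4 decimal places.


Geodesic distance on Bernoulli manifold:
d(p1,p2) = 2*arccos(sqrt(p1*p2) + sqrt((1-p1)*(1-p2))).
sqrt(p1*p2) = sqrt(0.15*0.4) = 0.244949.
sqrt((1-p1)*(1-p2)) = sqrt(0.85*0.6) = 0.714143.
arg = 0.244949 + 0.714143 = 0.959092.
d = 2*arccos(0.959092) = 0.5740

0.5740


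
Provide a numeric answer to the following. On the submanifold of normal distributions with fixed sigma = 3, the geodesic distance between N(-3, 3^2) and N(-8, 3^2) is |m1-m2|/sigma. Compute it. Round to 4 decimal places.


On the fixed-variance normal subfamily, geodesic distance = |m1-m2|/sigma.
|-3 - -8| = 5.
sigma = 3.
d = 5/3 = 1.6667

1.6667


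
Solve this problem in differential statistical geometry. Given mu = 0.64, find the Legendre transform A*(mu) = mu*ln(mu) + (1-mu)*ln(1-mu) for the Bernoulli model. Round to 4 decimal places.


Legendre transform for Bernoulli:
A*(mu) = mu*log(mu) + (1-mu)*log(1-mu).
mu = 0.64, 1-mu = 0.36.
mu*log(mu) = 0.64*log(0.64) = -0.285624.
(1-mu)*log(1-mu) = 0.36*log(0.36) = -0.367794.
A* = -0.285624 + -0.367794 = -0.6534

-0.6534


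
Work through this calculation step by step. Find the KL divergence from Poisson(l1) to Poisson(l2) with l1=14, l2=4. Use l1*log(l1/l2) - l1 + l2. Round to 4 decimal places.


KL divergence for Poisson:
KL = l1*log(l1/l2) - l1 + l2.
l1 = 14, l2 = 4.
log(14/4) = 1.252763.
l1*log(l1/l2) = 14 * 1.252763 = 17.538682.
KL = 17.538682 - 14 + 4 = 7.5387

7.5387
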